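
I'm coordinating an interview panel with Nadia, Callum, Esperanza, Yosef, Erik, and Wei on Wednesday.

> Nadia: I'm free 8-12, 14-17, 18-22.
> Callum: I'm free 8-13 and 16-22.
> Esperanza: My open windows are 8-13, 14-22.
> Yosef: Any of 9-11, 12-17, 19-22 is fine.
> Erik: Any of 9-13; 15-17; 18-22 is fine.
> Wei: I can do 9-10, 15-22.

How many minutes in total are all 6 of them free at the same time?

300

Nadia ∩ Callum: 08:00-12:00, 16:00-17:00, 18:00-22:00.
Nadia ∩ Callum ∩ Esperanza: 08:00-12:00, 16:00-17:00, 18:00-22:00.
Nadia ∩ Callum ∩ Esperanza ∩ Yosef: 09:00-11:00, 16:00-17:00, 19:00-22:00.
Nadia ∩ Callum ∩ Esperanza ∩ Yosef ∩ Erik: 09:00-11:00, 16:00-17:00, 19:00-22:00.
Nadia ∩ Callum ∩ Esperanza ∩ Yosef ∩ Erik ∩ Wei: 09:00-10:00, 16:00-17:00, 19:00-22:00.
Summing the common windows: 60 + 60 + 180 = 300 minutes.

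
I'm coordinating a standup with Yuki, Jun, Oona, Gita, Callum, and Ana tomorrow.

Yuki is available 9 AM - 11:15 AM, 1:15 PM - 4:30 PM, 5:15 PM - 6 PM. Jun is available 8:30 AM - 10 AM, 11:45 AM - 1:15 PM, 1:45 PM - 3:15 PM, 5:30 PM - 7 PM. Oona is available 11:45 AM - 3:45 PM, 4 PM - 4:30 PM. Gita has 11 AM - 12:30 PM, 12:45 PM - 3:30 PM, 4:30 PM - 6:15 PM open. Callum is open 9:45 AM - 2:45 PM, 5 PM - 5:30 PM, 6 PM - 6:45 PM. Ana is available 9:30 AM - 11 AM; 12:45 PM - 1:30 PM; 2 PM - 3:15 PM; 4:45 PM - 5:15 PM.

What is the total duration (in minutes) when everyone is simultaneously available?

Yuki ∩ Jun: 09:00-10:00, 13:45-15:15, 17:30-18:00.
Yuki ∩ Jun ∩ Oona: 13:45-15:15.
Yuki ∩ Jun ∩ Oona ∩ Gita: 13:45-15:15.
Yuki ∩ Jun ∩ Oona ∩ Gita ∩ Callum: 13:45-14:45.
Yuki ∩ Jun ∩ Oona ∩ Gita ∩ Callum ∩ Ana: 14:00-14:45.
That's a single block of 45 minutes.

45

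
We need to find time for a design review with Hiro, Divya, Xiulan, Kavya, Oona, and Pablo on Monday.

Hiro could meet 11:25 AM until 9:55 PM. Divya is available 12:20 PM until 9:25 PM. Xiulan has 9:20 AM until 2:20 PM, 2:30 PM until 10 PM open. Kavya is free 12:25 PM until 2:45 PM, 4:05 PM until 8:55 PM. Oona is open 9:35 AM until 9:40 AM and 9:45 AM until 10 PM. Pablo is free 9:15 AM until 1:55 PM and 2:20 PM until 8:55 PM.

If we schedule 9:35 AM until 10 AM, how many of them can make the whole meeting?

Xiulan and Pablo can make the full 09:35-10:00 slot — that's 2.

2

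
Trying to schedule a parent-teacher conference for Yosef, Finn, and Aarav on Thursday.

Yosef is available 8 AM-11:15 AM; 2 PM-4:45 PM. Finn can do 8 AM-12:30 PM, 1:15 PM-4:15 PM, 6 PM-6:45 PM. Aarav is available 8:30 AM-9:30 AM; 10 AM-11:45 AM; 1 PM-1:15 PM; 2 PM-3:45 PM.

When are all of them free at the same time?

08:30-09:30, 10:00-11:15, 14:00-15:45

Yosef ∩ Finn: 08:00-11:15, 14:00-16:15.
Yosef ∩ Finn ∩ Aarav: 08:30-09:30, 10:00-11:15, 14:00-15:45.
Those are the intersection windows.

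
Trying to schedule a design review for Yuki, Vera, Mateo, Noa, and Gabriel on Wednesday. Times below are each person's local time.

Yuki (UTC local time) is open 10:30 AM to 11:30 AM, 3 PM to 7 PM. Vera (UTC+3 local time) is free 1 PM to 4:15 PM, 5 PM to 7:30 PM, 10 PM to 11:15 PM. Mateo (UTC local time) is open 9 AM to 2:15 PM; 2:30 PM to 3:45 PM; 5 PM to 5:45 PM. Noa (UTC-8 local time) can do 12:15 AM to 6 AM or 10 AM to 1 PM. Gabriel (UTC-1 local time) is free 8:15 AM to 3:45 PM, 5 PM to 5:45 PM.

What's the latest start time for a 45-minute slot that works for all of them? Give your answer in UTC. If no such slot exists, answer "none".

10:45

Yuki in UTC: 10:30-11:30, 15:00-19:00.
Vera in UTC: 10:00-13:15, 14:00-16:30, 19:00-20:15 (subtract 3h to convert from UTC+3).
Mateo in UTC: 09:00-14:15, 14:30-15:45, 17:00-17:45.
Noa in UTC: 08:15-14:00, 18:00-21:00 (add 8h to convert from UTC-8).
Gabriel in UTC: 09:15-16:45, 18:00-18:45 (add 1h to convert from UTC-1).
Yuki ∩ Vera: 10:30-11:30, 15:00-16:30.
Yuki ∩ Vera ∩ Mateo: 10:30-11:30, 15:00-15:45.
Yuki ∩ Vera ∩ Mateo ∩ Noa: 10:30-11:30.
Yuki ∩ Vera ∩ Mateo ∩ Noa ∩ Gabriel: 10:30-11:30.
The last common window of at least 45 minutes is 10:30-11:30; a 45-minute meeting can start as late as 10:45 and still end by 11:30.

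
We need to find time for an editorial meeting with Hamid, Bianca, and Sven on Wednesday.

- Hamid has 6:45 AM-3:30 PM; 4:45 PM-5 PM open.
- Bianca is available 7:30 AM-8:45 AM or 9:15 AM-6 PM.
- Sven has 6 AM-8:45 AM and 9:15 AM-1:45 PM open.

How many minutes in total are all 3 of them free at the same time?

Hamid ∩ Bianca: 07:30-08:45, 09:15-15:30, 16:45-17:00.
Hamid ∩ Bianca ∩ Sven: 07:30-08:45, 09:15-13:45.
So the common availability across everyone is 07:30-08:45, 09:15-13:45.
Summing the common windows: 75 + 270 = 345 minutes.

345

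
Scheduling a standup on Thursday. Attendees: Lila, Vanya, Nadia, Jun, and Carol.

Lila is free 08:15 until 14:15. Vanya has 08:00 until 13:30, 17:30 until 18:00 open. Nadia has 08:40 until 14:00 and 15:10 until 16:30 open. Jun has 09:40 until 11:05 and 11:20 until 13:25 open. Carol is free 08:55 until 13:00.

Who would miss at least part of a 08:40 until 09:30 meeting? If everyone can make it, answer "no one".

Lila: free for 08:40-09:30. Vanya: free for 08:40-09:30. Nadia: free for 08:40-09:30. Jun: not fully free for 08:40-09:30. Carol: not fully free for 08:40-09:30.

Carol, Jun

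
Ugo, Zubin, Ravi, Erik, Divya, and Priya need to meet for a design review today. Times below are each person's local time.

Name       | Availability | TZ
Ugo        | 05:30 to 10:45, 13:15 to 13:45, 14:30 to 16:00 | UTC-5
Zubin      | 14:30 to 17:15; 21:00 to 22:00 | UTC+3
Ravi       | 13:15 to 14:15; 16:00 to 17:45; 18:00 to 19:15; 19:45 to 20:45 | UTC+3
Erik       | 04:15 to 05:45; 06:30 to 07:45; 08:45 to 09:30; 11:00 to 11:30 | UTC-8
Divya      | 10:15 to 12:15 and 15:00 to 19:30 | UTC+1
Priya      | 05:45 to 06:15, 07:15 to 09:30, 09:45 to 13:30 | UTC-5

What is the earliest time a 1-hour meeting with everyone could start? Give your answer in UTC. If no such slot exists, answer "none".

Ugo in UTC: 10:30-15:45, 18:15-18:45, 19:30-21:00 (add 5h to convert from UTC-5).
Zubin in UTC: 11:30-14:15, 18:00-19:00 (subtract 3h to convert from UTC+3).
Ravi in UTC: 10:15-11:15, 13:00-14:45, 15:00-16:15, 16:45-17:45 (subtract 3h to convert from UTC+3).
Erik in UTC: 12:15-13:45, 14:30-15:45, 16:45-17:30, 19:00-19:30 (add 8h to convert from UTC-8).
Divya in UTC: 09:15-11:15, 14:00-18:30 (subtract 1h to convert from UTC+1).
Priya in UTC: 10:45-11:15, 12:15-14:30, 14:45-18:30 (add 5h to convert from UTC-5).
Ugo ∩ Zubin: 11:30-14:15, 18:15-18:45.
Ugo ∩ Zubin ∩ Ravi: 13:00-14:15.
Ugo ∩ Zubin ∩ Ravi ∩ Erik: 13:00-13:45.
Ugo ∩ Zubin ∩ Ravi ∩ Erik ∩ Divya: ∅.
Ugo ∩ Zubin ∩ Ravi ∩ Erik ∩ Divya ∩ Priya: ∅.
There is no time when everyone is free.
No common window is at least 60 minutes long.

none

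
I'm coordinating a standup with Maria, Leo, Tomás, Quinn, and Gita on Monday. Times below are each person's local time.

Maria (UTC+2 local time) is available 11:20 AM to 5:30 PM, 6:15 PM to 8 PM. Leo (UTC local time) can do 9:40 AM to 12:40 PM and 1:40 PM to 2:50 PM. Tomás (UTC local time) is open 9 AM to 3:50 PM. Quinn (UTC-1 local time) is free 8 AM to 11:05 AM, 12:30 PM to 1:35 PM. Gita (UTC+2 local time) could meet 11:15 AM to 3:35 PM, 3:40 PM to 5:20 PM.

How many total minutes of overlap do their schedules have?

200

Maria in UTC: 09:20-15:30, 16:15-18:00 (subtract 2h to convert from UTC+2).
Leo in UTC: 09:40-12:40, 13:40-14:50.
Tomás in UTC: 09:00-15:50.
Quinn in UTC: 09:00-12:05, 13:30-14:35 (add 1h to convert from UTC-1).
Gita in UTC: 09:15-13:35, 13:40-15:20 (subtract 2h to convert from UTC+2).
Maria ∩ Leo: 09:40-12:40, 13:40-14:50.
Maria ∩ Leo ∩ Tomás: 09:40-12:40, 13:40-14:50.
Maria ∩ Leo ∩ Tomás ∩ Quinn: 09:40-12:05, 13:40-14:35.
Maria ∩ Leo ∩ Tomás ∩ Quinn ∩ Gita: 09:40-12:05, 13:40-14:35.
Those are the intersection windows.
Summing the common windows: 145 + 55 = 200 minutes.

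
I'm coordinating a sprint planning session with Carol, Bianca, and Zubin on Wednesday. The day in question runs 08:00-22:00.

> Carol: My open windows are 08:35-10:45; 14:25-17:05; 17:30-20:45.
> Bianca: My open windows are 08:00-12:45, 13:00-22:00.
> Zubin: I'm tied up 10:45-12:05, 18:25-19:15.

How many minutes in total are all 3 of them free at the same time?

435

Carol free: 08:35-10:45, 14:25-17:05, 17:30-20:45.
Bianca free: 08:00-12:45, 13:00-22:00.
Zubin free: 08:00-10:45, 12:05-18:25, 19:15-22:00 (invert busy blocks within the working day).
Carol ∩ Bianca: 08:35-10:45, 14:25-17:05, 17:30-20:45.
Carol ∩ Bianca ∩ Zubin: 08:35-10:45, 14:25-17:05, 17:30-18:25, 19:15-20:45.
So the common availability across everyone is 08:35-10:45, 14:25-17:05, 17:30-18:25, 19:15-20:45.
Summing the common windows: 130 + 160 + 55 + 90 = 435 minutes.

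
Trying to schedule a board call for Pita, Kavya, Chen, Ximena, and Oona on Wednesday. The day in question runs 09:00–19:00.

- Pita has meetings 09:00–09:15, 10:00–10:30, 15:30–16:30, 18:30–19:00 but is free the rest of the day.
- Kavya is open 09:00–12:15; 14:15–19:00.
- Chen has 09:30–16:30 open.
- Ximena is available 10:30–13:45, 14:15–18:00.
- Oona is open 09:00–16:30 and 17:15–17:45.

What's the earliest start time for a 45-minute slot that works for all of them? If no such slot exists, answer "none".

Pita free: 09:15-10:00, 10:30-15:30, 16:30-18:30 (invert busy blocks within the working day).
Kavya free: 09:00-12:15, 14:15-19:00.
Chen free: 09:30-16:30.
Ximena free: 10:30-13:45, 14:15-18:00.
Oona free: 09:00-16:30, 17:15-17:45.
Pita ∩ Kavya: 09:15-10:00, 10:30-12:15, 14:15-15:30, 16:30-18:30.
Pita ∩ Kavya ∩ Chen: 09:30-10:00, 10:30-12:15, 14:15-15:30.
Pita ∩ Kavya ∩ Chen ∩ Ximena: 10:30-12:15, 14:15-15:30.
Pita ∩ Kavya ∩ Chen ∩ Ximena ∩ Oona: 10:30-12:15, 14:15-15:30.
The first common window of at least 45 minutes is 10:30-12:15, so the earliest start is 10:30.

10:30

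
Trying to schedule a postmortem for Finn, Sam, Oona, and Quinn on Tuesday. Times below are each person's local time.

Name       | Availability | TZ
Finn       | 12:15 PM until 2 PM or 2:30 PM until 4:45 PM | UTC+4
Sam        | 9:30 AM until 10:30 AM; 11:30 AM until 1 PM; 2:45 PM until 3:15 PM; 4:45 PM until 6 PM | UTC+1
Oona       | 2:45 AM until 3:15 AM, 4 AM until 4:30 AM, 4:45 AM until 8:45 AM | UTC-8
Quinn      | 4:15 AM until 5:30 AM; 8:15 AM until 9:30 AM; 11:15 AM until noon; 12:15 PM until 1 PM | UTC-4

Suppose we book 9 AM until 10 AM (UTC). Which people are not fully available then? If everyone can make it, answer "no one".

Finn in UTC: 08:15-10:00, 10:30-12:45 (subtract 4h to convert from UTC+4).
Sam in UTC: 08:30-09:30, 10:30-12:00, 13:45-14:15, 15:45-17:00 (subtract 1h to convert from UTC+1).
Oona in UTC: 10:45-11:15, 12:00-12:30, 12:45-16:45 (add 8h to convert from UTC-8).
Quinn in UTC: 08:15-09:30, 12:15-13:30, 15:15-16:00, 16:15-17:00 (add 4h to convert from UTC-4).
Finn: free for 09:00-10:00. Sam: not fully free for 09:00-10:00. Oona: not fully free for 09:00-10:00. Quinn: not fully free for 09:00-10:00.

Oona, Quinn, Sam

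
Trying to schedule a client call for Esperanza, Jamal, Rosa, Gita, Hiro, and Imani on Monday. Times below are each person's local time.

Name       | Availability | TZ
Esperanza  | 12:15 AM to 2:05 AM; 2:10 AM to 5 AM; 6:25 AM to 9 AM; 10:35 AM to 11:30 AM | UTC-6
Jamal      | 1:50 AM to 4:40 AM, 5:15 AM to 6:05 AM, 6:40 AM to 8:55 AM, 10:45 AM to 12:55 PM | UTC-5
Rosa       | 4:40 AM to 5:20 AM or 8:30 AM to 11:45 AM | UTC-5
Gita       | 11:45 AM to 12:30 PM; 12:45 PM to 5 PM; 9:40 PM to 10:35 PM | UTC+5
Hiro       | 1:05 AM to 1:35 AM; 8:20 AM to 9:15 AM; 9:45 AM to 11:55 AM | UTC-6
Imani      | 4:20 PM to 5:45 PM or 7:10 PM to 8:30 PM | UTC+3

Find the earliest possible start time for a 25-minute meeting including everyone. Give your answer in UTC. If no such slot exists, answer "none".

none

Esperanza in UTC: 06:15-08:05, 08:10-11:00, 12:25-15:00, 16:35-17:30 (add 6h to convert from UTC-6).
Jamal in UTC: 06:50-09:40, 10:15-11:05, 11:40-13:55, 15:45-17:55 (add 5h to convert from UTC-5).
Rosa in UTC: 09:40-10:20, 13:30-16:45 (add 5h to convert from UTC-5).
Gita in UTC: 06:45-07:30, 07:45-12:00, 16:40-17:35 (subtract 5h to convert from UTC+5).
Hiro in UTC: 07:05-07:35, 14:20-15:15, 15:45-17:55 (add 6h to convert from UTC-6).
Imani in UTC: 13:20-14:45, 16:10-17:30 (subtract 3h to convert from UTC+3).
Esperanza ∩ Jamal: 06:50-08:05, 08:10-09:40, 10:15-11:00, 12:25-13:55, 16:35-17:30.
Esperanza ∩ Jamal ∩ Rosa: 10:15-10:20, 13:30-13:55, 16:35-16:45.
Esperanza ∩ Jamal ∩ Rosa ∩ Gita: 10:15-10:20, 16:40-16:45.
Esperanza ∩ Jamal ∩ Rosa ∩ Gita ∩ Hiro: 16:40-16:45.
Esperanza ∩ Jamal ∩ Rosa ∩ Gita ∩ Hiro ∩ Imani: 16:40-16:45.
No common window is at least 25 minutes long.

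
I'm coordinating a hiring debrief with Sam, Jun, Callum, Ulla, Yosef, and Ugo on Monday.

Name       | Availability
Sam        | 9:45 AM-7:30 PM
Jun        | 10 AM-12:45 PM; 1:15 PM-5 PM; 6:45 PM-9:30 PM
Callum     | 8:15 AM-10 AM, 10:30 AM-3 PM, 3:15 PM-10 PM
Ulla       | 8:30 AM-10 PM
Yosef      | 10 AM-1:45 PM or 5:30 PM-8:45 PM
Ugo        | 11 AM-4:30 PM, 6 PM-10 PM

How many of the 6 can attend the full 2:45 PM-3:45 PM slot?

4

Sam, Jun, Ulla, and Ugo can make the full 14:45-15:45 slot — that's 4.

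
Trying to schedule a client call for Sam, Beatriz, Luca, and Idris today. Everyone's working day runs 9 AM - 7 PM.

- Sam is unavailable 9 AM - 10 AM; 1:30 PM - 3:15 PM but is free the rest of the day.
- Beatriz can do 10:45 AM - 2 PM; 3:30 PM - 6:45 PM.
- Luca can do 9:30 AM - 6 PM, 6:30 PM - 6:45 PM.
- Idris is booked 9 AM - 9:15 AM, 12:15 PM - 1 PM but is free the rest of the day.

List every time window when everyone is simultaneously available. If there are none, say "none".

Sam free: 10:00-13:30, 15:15-19:00 (invert busy blocks within the working day).
Beatriz free: 10:45-14:00, 15:30-18:45.
Luca free: 09:30-18:00, 18:30-18:45.
Idris free: 09:15-12:15, 13:00-19:00 (invert busy blocks within the working day).
Sam ∩ Beatriz: 10:45-13:30, 15:30-18:45.
Sam ∩ Beatriz ∩ Luca: 10:45-13:30, 15:30-18:00, 18:30-18:45.
Sam ∩ Beatriz ∩ Luca ∩ Idris: 10:45-12:15, 13:00-13:30, 15:30-18:00, 18:30-18:45.
Those are the intersection windows.

10:45-12:15, 13:00-13:30, 15:30-18:00, 18:30-18:45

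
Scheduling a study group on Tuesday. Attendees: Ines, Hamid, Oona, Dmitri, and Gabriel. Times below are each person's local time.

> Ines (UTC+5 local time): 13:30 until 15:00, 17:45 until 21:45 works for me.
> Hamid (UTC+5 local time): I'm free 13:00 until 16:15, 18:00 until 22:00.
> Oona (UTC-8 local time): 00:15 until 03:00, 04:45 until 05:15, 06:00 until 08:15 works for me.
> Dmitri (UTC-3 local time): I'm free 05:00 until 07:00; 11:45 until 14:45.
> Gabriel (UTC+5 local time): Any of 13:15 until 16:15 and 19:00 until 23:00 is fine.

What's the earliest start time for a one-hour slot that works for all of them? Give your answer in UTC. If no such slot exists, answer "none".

08:30

Ines in UTC: 08:30-10:00, 12:45-16:45 (subtract 5h to convert from UTC+5).
Hamid in UTC: 08:00-11:15, 13:00-17:00 (subtract 5h to convert from UTC+5).
Oona in UTC: 08:15-11:00, 12:45-13:15, 14:00-16:15 (add 8h to convert from UTC-8).
Dmitri in UTC: 08:00-10:00, 14:45-17:45 (add 3h to convert from UTC-3).
Gabriel in UTC: 08:15-11:15, 14:00-18:00 (subtract 5h to convert from UTC+5).
Ines ∩ Hamid: 08:30-10:00, 13:00-16:45.
Ines ∩ Hamid ∩ Oona: 08:30-10:00, 13:00-13:15, 14:00-16:15.
Ines ∩ Hamid ∩ Oona ∩ Dmitri: 08:30-10:00, 14:45-16:15.
Ines ∩ Hamid ∩ Oona ∩ Dmitri ∩ Gabriel: 08:30-10:00, 14:45-16:15.
So the common availability across everyone is 08:30-10:00, 14:45-16:15.
The first common window of at least 60 minutes is 08:30-10:00, so the earliest start is 08:30.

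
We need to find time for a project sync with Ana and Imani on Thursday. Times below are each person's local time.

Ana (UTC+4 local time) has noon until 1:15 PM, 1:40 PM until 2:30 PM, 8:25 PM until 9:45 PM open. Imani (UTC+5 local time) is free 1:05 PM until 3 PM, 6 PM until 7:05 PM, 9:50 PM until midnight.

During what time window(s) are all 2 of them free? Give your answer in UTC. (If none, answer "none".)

Ana in UTC: 08:00-09:15, 09:40-10:30, 16:25-17:45 (subtract 4h to convert from UTC+4).
Imani in UTC: 08:05-10:00, 13:00-14:05, 16:50-19:00 (subtract 5h to convert from UTC+5).
Ana ∩ Imani: 08:05-09:15, 09:40-10:00, 16:50-17:45.

08:05-09:15, 09:40-10:00, 16:50-17:45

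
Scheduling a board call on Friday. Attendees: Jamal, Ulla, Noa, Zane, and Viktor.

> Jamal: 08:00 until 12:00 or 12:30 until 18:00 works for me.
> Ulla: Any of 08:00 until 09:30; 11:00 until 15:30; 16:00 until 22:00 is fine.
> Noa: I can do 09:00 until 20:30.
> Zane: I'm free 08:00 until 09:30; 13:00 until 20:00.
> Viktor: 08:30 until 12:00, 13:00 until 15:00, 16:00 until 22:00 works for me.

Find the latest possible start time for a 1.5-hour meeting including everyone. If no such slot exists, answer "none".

16:30

Jamal ∩ Ulla: 08:00-09:30, 11:00-12:00, 12:30-15:30, 16:00-18:00.
Jamal ∩ Ulla ∩ Noa: 09:00-09:30, 11:00-12:00, 12:30-15:30, 16:00-18:00.
Jamal ∩ Ulla ∩ Noa ∩ Zane: 09:00-09:30, 13:00-15:30, 16:00-18:00.
Jamal ∩ Ulla ∩ Noa ∩ Zane ∩ Viktor: 09:00-09:30, 13:00-15:00, 16:00-18:00.
The last common window of at least 90 minutes is 16:00-18:00; a 90-minute meeting can start as late as 16:30 and still end by 18:00.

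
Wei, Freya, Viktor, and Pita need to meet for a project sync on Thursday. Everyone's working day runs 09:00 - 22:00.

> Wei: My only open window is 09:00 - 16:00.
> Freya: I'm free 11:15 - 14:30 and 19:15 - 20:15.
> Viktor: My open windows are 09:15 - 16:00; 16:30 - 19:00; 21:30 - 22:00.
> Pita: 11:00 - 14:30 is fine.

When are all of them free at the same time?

Wei ∩ Freya: 11:15-14:30.
Wei ∩ Freya ∩ Viktor: 11:15-14:30.
Wei ∩ Freya ∩ Viktor ∩ Pita: 11:15-14:30.

11:15-14:30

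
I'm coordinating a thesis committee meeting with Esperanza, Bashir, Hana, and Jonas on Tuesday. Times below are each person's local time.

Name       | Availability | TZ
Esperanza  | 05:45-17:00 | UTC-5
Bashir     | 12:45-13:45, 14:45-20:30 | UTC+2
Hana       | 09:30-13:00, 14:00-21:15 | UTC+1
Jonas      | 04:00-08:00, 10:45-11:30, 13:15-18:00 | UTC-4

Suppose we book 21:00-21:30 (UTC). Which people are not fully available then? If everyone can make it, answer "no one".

Bashir, Hana

Esperanza in UTC: 10:45-22:00 (add 5h to convert from UTC-5).
Bashir in UTC: 10:45-11:45, 12:45-18:30 (subtract 2h to convert from UTC+2).
Hana in UTC: 08:30-12:00, 13:00-20:15 (subtract 1h to convert from UTC+1).
Jonas in UTC: 08:00-12:00, 14:45-15:30, 17:15-22:00 (add 4h to convert from UTC-4).
Esperanza: free for 21:00-21:30. Bashir: not fully free for 21:00-21:30. Hana: not fully free for 21:00-21:30. Jonas: free for 21:00-21:30.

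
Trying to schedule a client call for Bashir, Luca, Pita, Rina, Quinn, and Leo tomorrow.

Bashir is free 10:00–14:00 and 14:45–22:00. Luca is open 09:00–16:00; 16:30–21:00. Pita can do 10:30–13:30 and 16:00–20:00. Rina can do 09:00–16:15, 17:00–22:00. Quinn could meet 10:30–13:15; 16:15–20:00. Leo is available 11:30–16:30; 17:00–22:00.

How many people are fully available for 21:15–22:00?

3

Bashir, Rina, and Leo can make the full 21:15-22:00 slot — that's 3.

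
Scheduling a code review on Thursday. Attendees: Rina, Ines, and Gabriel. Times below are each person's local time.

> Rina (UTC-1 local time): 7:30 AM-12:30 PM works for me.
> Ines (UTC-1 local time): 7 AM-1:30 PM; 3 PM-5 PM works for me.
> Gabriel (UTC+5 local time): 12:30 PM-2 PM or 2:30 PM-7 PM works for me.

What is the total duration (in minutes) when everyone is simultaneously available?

270

Rina in UTC: 08:30-13:30 (add 1h to convert from UTC-1).
Ines in UTC: 08:00-14:30, 16:00-18:00 (add 1h to convert from UTC-1).
Gabriel in UTC: 07:30-09:00, 09:30-14:00 (subtract 5h to convert from UTC+5).
Rina ∩ Ines: 08:30-13:30.
Rina ∩ Ines ∩ Gabriel: 08:30-09:00, 09:30-13:30.
So the common availability across everyone is 08:30-09:00, 09:30-13:30.
Summing the common windows: 30 + 240 = 270 minutes.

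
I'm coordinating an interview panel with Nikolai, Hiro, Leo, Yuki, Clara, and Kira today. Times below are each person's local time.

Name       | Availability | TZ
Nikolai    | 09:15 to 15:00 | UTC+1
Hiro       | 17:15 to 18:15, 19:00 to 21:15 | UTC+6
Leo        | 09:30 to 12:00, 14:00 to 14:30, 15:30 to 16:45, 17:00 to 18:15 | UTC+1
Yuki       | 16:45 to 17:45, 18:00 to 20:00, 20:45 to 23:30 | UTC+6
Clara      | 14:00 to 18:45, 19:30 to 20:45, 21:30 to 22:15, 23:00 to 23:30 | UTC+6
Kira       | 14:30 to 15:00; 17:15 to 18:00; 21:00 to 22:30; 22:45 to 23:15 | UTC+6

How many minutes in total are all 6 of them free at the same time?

0

Nikolai in UTC: 08:15-14:00 (subtract 1h to convert from UTC+1).
Hiro in UTC: 11:15-12:15, 13:00-15:15 (subtract 6h to convert from UTC+6).
Leo in UTC: 08:30-11:00, 13:00-13:30, 14:30-15:45, 16:00-17:15 (subtract 1h to convert from UTC+1).
Yuki in UTC: 10:45-11:45, 12:00-14:00, 14:45-17:30 (subtract 6h to convert from UTC+6).
Clara in UTC: 08:00-12:45, 13:30-14:45, 15:30-16:15, 17:00-17:30 (subtract 6h to convert from UTC+6).
Kira in UTC: 08:30-09:00, 11:15-12:00, 15:00-16:30, 16:45-17:15 (subtract 6h to convert from UTC+6).
Nikolai ∩ Hiro: 11:15-12:15, 13:00-14:00.
Nikolai ∩ Hiro ∩ Leo: 13:00-13:30.
Nikolai ∩ Hiro ∩ Leo ∩ Yuki: 13:00-13:30.
Nikolai ∩ Hiro ∩ Leo ∩ Yuki ∩ Clara: ∅.
Nikolai ∩ Hiro ∩ Leo ∩ Yuki ∩ Clara ∩ Kira: ∅.
There is no time when everyone is free.
There is no common window, so the total is 0 minutes.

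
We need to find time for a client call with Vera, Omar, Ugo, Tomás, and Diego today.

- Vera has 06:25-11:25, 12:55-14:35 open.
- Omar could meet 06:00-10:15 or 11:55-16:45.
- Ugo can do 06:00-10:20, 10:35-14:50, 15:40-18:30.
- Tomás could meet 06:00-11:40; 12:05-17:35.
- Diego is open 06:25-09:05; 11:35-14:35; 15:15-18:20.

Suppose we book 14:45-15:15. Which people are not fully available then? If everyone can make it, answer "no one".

Diego, Ugo, Vera

Vera: not fully free for 14:45-15:15. Omar: free for 14:45-15:15. Ugo: not fully free for 14:45-15:15. Tomás: free for 14:45-15:15. Diego: not fully free for 14:45-15:15.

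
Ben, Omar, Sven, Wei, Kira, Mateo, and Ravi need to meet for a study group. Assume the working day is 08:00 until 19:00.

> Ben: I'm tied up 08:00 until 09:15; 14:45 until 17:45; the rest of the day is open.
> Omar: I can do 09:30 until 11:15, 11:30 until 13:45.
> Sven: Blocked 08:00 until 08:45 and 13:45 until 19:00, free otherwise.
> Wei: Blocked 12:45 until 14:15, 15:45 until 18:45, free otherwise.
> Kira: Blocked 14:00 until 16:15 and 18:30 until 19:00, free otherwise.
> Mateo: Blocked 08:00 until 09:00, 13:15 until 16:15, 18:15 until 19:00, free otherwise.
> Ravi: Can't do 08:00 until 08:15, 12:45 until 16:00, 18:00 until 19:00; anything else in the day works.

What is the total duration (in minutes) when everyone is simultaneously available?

180

Ben free: 09:15-14:45, 17:45-19:00 (invert busy blocks within the working day).
Omar free: 09:30-11:15, 11:30-13:45.
Sven free: 08:45-13:45 (invert busy blocks within the working day).
Wei free: 08:00-12:45, 14:15-15:45, 18:45-19:00 (invert busy blocks within the working day).
Kira free: 08:00-14:00, 16:15-18:30 (invert busy blocks within the working day).
Mateo free: 09:00-13:15, 16:15-18:15 (invert busy blocks within the working day).
Ravi free: 08:15-12:45, 16:00-18:00 (invert busy blocks within the working day).
Ben ∩ Omar: 09:30-11:15, 11:30-13:45.
Ben ∩ Omar ∩ Sven: 09:30-11:15, 11:30-13:45.
Ben ∩ Omar ∩ Sven ∩ Wei: 09:30-11:15, 11:30-12:45.
Ben ∩ Omar ∩ Sven ∩ Wei ∩ Kira: 09:30-11:15, 11:30-12:45.
Ben ∩ Omar ∩ Sven ∩ Wei ∩ Kira ∩ Mateo: 09:30-11:15, 11:30-12:45.
Ben ∩ Omar ∩ Sven ∩ Wei ∩ Kira ∩ Mateo ∩ Ravi: 09:30-11:15, 11:30-12:45.
Summing the common windows: 105 + 75 = 180 minutes.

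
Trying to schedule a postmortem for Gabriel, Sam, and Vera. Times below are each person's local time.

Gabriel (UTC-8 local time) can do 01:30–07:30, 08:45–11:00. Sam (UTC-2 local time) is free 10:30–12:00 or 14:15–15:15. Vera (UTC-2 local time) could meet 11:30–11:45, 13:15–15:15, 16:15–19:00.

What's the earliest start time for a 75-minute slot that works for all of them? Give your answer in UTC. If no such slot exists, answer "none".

none

Gabriel in UTC: 09:30-15:30, 16:45-19:00 (add 8h to convert from UTC-8).
Sam in UTC: 12:30-14:00, 16:15-17:15 (add 2h to convert from UTC-2).
Vera in UTC: 13:30-13:45, 15:15-17:15, 18:15-21:00 (add 2h to convert from UTC-2).
Gabriel ∩ Sam: 12:30-14:00, 16:45-17:15.
Gabriel ∩ Sam ∩ Vera: 13:30-13:45, 16:45-17:15.
No common window is at least 75 minutes long.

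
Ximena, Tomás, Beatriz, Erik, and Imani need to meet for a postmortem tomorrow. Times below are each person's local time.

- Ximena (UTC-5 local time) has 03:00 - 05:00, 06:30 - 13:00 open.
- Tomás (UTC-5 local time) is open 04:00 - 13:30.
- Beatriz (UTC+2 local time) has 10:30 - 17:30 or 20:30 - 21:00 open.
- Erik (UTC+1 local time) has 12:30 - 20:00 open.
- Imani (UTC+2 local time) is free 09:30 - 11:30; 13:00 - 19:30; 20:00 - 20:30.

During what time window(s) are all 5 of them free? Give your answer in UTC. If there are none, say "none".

11:30-15:30

Ximena in UTC: 08:00-10:00, 11:30-18:00 (add 5h to convert from UTC-5).
Tomás in UTC: 09:00-18:30 (add 5h to convert from UTC-5).
Beatriz in UTC: 08:30-15:30, 18:30-19:00 (subtract 2h to convert from UTC+2).
Erik in UTC: 11:30-19:00 (subtract 1h to convert from UTC+1).
Imani in UTC: 07:30-09:30, 11:00-17:30, 18:00-18:30 (subtract 2h to convert from UTC+2).
Ximena ∩ Tomás: 09:00-10:00, 11:30-18:00.
Ximena ∩ Tomás ∩ Beatriz: 09:00-10:00, 11:30-15:30.
Ximena ∩ Tomás ∩ Beatriz ∩ Erik: 11:30-15:30.
Ximena ∩ Tomás ∩ Beatriz ∩ Erik ∩ Imani: 11:30-15:30.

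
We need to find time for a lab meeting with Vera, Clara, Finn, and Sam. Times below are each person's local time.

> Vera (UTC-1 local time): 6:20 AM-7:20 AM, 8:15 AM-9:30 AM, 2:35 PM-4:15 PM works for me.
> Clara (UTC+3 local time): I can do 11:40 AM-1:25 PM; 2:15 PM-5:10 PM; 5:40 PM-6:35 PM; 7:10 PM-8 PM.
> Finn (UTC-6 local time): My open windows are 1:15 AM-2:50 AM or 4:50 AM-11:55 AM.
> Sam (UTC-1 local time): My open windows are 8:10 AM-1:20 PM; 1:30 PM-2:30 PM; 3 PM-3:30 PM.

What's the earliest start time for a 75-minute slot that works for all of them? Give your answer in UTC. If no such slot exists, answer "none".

none

Vera in UTC: 07:20-08:20, 09:15-10:30, 15:35-17:15 (add 1h to convert from UTC-1).
Clara in UTC: 08:40-10:25, 11:15-14:10, 14:40-15:35, 16:10-17:00 (subtract 3h to convert from UTC+3).
Finn in UTC: 07:15-08:50, 10:50-17:55 (add 6h to convert from UTC-6).
Sam in UTC: 09:10-14:20, 14:30-15:30, 16:00-16:30 (add 1h to convert from UTC-1).
Vera ∩ Clara: 09:15-10:25, 16:10-17:00.
Vera ∩ Clara ∩ Finn: 16:10-17:00.
Vera ∩ Clara ∩ Finn ∩ Sam: 16:10-16:30.
No common window is at least 75 minutes long.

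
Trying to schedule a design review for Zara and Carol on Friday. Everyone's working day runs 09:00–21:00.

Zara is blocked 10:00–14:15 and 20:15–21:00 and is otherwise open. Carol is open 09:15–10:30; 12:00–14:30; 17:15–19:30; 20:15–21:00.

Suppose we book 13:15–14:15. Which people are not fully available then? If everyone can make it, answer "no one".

Zara free: 09:00-10:00, 14:15-20:15 (invert busy blocks within the working day).
Carol free: 09:15-10:30, 12:00-14:30, 17:15-19:30, 20:15-21:00.
Zara: not fully free for 13:15-14:15. Carol: free for 13:15-14:15.

Zara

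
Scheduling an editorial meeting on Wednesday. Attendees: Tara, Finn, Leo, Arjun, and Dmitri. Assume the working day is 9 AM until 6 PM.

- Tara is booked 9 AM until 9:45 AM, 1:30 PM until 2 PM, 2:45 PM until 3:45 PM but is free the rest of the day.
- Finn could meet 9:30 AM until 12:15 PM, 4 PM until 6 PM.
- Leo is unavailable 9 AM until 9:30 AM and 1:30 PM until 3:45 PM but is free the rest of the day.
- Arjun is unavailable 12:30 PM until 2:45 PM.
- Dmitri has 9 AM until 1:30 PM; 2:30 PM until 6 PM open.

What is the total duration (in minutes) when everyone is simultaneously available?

270

Tara free: 09:45-13:30, 14:00-14:45, 15:45-18:00 (invert busy blocks within the working day).
Finn free: 09:30-12:15, 16:00-18:00.
Leo free: 09:30-13:30, 15:45-18:00 (invert busy blocks within the working day).
Arjun free: 09:00-12:30, 14:45-18:00 (invert busy blocks within the working day).
Dmitri free: 09:00-13:30, 14:30-18:00.
Tara ∩ Finn: 09:45-12:15, 16:00-18:00.
Tara ∩ Finn ∩ Leo: 09:45-12:15, 16:00-18:00.
Tara ∩ Finn ∩ Leo ∩ Arjun: 09:45-12:15, 16:00-18:00.
Tara ∩ Finn ∩ Leo ∩ Arjun ∩ Dmitri: 09:45-12:15, 16:00-18:00.
Summing the common windows: 150 + 120 = 270 minutes.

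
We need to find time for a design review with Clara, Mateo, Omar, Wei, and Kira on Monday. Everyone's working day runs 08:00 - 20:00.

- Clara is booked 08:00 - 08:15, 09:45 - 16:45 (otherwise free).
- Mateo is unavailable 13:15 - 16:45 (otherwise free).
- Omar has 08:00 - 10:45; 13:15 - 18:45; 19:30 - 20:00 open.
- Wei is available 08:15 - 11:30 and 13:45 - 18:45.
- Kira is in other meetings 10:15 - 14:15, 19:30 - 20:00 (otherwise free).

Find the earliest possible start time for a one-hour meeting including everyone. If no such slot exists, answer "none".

Clara free: 08:15-09:45, 16:45-20:00 (invert busy blocks within the working day).
Mateo free: 08:00-13:15, 16:45-20:00 (invert busy blocks within the working day).
Omar free: 08:00-10:45, 13:15-18:45, 19:30-20:00.
Wei free: 08:15-11:30, 13:45-18:45.
Kira free: 08:00-10:15, 14:15-19:30 (invert busy blocks within the working day).
Clara ∩ Mateo: 08:15-09:45, 16:45-20:00.
Clara ∩ Mateo ∩ Omar: 08:15-09:45, 16:45-18:45, 19:30-20:00.
Clara ∩ Mateo ∩ Omar ∩ Wei: 08:15-09:45, 16:45-18:45.
Clara ∩ Mateo ∩ Omar ∩ Wei ∩ Kira: 08:15-09:45, 16:45-18:45.
The first common window of at least 60 minutes is 08:15-09:45, so the earliest start is 08:15.

08:15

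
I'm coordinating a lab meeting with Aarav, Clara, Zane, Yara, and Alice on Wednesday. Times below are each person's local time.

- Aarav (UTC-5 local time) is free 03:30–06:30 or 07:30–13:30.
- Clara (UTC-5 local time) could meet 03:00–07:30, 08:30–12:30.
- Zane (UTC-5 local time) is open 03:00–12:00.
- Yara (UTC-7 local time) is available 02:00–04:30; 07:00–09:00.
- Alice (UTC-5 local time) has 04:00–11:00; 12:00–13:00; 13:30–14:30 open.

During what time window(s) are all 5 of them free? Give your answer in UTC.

09:00-11:30, 14:00-16:00

Aarav in UTC: 08:30-11:30, 12:30-18:30 (add 5h to convert from UTC-5).
Clara in UTC: 08:00-12:30, 13:30-17:30 (add 5h to convert from UTC-5).
Zane in UTC: 08:00-17:00 (add 5h to convert from UTC-5).
Yara in UTC: 09:00-11:30, 14:00-16:00 (add 7h to convert from UTC-7).
Alice in UTC: 09:00-16:00, 17:00-18:00, 18:30-19:30 (add 5h to convert from UTC-5).
Aarav ∩ Clara: 08:30-11:30, 13:30-17:30.
Aarav ∩ Clara ∩ Zane: 08:30-11:30, 13:30-17:00.
Aarav ∩ Clara ∩ Zane ∩ Yara: 09:00-11:30, 14:00-16:00.
Aarav ∩ Clara ∩ Zane ∩ Yara ∩ Alice: 09:00-11:30, 14:00-16:00.
So the common availability across everyone is 09:00-11:30, 14:00-16:00.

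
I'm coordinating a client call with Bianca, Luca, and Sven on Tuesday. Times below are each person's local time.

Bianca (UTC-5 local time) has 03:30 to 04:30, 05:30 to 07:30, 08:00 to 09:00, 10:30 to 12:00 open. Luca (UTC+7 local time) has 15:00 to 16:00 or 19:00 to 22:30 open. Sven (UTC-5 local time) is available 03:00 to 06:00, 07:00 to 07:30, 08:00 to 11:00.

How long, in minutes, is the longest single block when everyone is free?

60

Bianca in UTC: 08:30-09:30, 10:30-12:30, 13:00-14:00, 15:30-17:00 (add 5h to convert from UTC-5).
Luca in UTC: 08:00-09:00, 12:00-15:30 (subtract 7h to convert from UTC+7).
Sven in UTC: 08:00-11:00, 12:00-12:30, 13:00-16:00 (add 5h to convert from UTC-5).
Bianca ∩ Luca: 08:30-09:00, 12:00-12:30, 13:00-14:00.
Bianca ∩ Luca ∩ Sven: 08:30-09:00, 12:00-12:30, 13:00-14:00.
The longest is 13:00-14:00 at 60 minutes.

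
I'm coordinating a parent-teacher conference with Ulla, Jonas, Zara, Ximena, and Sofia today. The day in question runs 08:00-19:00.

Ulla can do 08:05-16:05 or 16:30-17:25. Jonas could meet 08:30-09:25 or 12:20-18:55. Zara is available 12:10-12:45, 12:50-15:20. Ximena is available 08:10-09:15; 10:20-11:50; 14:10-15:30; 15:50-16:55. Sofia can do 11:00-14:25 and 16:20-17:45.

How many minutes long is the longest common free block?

Ulla ∩ Jonas: 08:30-09:25, 12:20-16:05, 16:30-17:25.
Ulla ∩ Jonas ∩ Zara: 12:20-12:45, 12:50-15:20.
Ulla ∩ Jonas ∩ Zara ∩ Ximena: 14:10-15:20.
Ulla ∩ Jonas ∩ Zara ∩ Ximena ∩ Sofia: 14:10-14:25.
The longest is 14:10-14:25 at 15 minutes.

15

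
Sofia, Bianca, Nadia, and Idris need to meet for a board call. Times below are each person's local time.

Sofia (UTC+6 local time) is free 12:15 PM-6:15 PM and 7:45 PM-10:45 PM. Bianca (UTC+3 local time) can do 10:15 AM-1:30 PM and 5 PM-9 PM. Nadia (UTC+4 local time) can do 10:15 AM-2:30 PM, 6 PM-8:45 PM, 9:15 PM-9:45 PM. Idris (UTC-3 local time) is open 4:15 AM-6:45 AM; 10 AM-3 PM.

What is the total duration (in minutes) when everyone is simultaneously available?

Sofia in UTC: 06:15-12:15, 13:45-16:45 (subtract 6h to convert from UTC+6).
Bianca in UTC: 07:15-10:30, 14:00-18:00 (subtract 3h to convert from UTC+3).
Nadia in UTC: 06:15-10:30, 14:00-16:45, 17:15-17:45 (subtract 4h to convert from UTC+4).
Idris in UTC: 07:15-09:45, 13:00-18:00 (add 3h to convert from UTC-3).
Sofia ∩ Bianca: 07:15-10:30, 14:00-16:45.
Sofia ∩ Bianca ∩ Nadia: 07:15-10:30, 14:00-16:45.
Sofia ∩ Bianca ∩ Nadia ∩ Idris: 07:15-09:45, 14:00-16:45.
Summing the common windows: 150 + 165 = 315 minutes.

315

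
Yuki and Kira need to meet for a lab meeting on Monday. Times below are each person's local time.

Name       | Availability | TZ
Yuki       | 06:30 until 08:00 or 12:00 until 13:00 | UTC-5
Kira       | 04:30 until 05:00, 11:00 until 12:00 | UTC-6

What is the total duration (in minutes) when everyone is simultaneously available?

60

Yuki in UTC: 11:30-13:00, 17:00-18:00 (add 5h to convert from UTC-5).
Kira in UTC: 10:30-11:00, 17:00-18:00 (add 6h to convert from UTC-6).
Yuki ∩ Kira: 17:00-18:00.
That's a single block of 60 minutes.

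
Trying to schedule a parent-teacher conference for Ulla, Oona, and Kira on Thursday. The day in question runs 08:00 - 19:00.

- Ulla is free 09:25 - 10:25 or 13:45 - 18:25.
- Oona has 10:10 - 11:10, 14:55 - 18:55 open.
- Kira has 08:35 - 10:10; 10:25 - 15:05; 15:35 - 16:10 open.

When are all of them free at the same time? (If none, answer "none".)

14:55-15:05, 15:35-16:10

Ulla ∩ Oona: 10:10-10:25, 14:55-18:25.
Ulla ∩ Oona ∩ Kira: 14:55-15:05, 15:35-16:10.
So the common availability across everyone is 14:55-15:05, 15:35-16:10.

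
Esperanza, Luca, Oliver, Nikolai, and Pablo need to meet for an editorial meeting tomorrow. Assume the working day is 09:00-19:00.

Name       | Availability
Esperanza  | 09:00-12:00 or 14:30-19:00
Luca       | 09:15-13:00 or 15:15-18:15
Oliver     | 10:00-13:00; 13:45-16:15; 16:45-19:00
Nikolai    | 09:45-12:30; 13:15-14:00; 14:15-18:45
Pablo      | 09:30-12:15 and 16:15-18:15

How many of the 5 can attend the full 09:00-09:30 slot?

1

Esperanza can make the full 09:00-09:30 slot — that's 1.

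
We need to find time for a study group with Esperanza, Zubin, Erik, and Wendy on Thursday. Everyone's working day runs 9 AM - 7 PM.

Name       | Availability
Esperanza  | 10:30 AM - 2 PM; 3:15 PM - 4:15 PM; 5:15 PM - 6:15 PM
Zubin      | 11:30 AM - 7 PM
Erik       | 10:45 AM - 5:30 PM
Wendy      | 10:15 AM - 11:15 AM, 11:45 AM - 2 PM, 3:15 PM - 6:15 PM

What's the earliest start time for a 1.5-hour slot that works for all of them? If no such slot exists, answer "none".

Esperanza ∩ Zubin: 11:30-14:00, 15:15-16:15, 17:15-18:15.
Esperanza ∩ Zubin ∩ Erik: 11:30-14:00, 15:15-16:15, 17:15-17:30.
Esperanza ∩ Zubin ∩ Erik ∩ Wendy: 11:45-14:00, 15:15-16:15, 17:15-17:30.
The first common window of at least 90 minutes is 11:45-14:00, so the earliest start is 11:45.

11:45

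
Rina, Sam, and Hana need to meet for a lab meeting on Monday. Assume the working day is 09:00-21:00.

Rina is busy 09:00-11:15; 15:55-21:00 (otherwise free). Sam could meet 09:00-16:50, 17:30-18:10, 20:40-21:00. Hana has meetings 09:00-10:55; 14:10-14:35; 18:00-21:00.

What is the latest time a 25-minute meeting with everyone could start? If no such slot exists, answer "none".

Rina free: 11:15-15:55 (invert busy blocks within the working day).
Sam free: 09:00-16:50, 17:30-18:10, 20:40-21:00.
Hana free: 10:55-14:10, 14:35-18:00 (invert busy blocks within the working day).
Rina ∩ Sam: 11:15-15:55.
Rina ∩ Sam ∩ Hana: 11:15-14:10, 14:35-15:55.
The last common window of at least 25 minutes is 14:35-15:55; a 25-minute meeting can start as late as 15:30 and still end by 15:55.

15:30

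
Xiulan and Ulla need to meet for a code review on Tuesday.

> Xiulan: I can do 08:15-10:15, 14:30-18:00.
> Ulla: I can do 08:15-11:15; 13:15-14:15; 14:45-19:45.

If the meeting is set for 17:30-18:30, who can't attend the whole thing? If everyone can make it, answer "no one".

Xiulan

Xiulan: not fully free for 17:30-18:30. Ulla: free for 17:30-18:30.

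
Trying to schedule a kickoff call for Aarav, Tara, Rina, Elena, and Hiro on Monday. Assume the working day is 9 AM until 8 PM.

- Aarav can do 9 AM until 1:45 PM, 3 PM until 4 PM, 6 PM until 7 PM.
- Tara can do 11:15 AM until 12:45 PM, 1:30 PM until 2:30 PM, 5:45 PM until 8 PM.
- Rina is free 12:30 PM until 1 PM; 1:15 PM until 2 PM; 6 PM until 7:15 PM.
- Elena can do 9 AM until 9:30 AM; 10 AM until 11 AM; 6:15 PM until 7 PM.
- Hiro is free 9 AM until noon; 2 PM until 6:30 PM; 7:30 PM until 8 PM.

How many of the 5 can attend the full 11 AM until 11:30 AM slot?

Aarav and Hiro can make the full 11:00-11:30 slot — that's 2.

2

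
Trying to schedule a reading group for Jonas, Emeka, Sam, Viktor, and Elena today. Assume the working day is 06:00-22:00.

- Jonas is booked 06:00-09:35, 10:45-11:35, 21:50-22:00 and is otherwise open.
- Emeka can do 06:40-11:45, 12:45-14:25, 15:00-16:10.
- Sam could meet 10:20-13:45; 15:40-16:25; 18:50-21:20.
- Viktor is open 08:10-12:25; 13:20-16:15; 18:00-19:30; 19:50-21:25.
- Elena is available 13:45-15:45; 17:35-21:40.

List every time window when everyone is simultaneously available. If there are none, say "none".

Jonas free: 09:35-10:45, 11:35-21:50 (invert busy blocks within the working day).
Emeka free: 06:40-11:45, 12:45-14:25, 15:00-16:10.
Sam free: 10:20-13:45, 15:40-16:25, 18:50-21:20.
Viktor free: 08:10-12:25, 13:20-16:15, 18:00-19:30, 19:50-21:25.
Elena free: 13:45-15:45, 17:35-21:40.
Jonas ∩ Emeka: 09:35-10:45, 11:35-11:45, 12:45-14:25, 15:00-16:10.
Jonas ∩ Emeka ∩ Sam: 10:20-10:45, 11:35-11:45, 12:45-13:45, 15:40-16:10.
Jonas ∩ Emeka ∩ Sam ∩ Viktor: 10:20-10:45, 11:35-11:45, 13:20-13:45, 15:40-16:10.
Jonas ∩ Emeka ∩ Sam ∩ Viktor ∩ Elena: 15:40-15:45.

15:40-15:45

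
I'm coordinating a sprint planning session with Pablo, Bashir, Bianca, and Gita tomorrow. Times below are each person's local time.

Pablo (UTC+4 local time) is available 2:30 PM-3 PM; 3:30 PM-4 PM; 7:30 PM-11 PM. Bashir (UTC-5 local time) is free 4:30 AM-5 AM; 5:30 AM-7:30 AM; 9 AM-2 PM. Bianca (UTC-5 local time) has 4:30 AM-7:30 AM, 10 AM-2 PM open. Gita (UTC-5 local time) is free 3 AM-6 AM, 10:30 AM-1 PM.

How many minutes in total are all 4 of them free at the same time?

180

Pablo in UTC: 10:30-11:00, 11:30-12:00, 15:30-19:00 (subtract 4h to convert from UTC+4).
Bashir in UTC: 09:30-10:00, 10:30-12:30, 14:00-19:00 (add 5h to convert from UTC-5).
Bianca in UTC: 09:30-12:30, 15:00-19:00 (add 5h to convert from UTC-5).
Gita in UTC: 08:00-11:00, 15:30-18:00 (add 5h to convert from UTC-5).
Pablo ∩ Bashir: 10:30-11:00, 11:30-12:00, 15:30-19:00.
Pablo ∩ Bashir ∩ Bianca: 10:30-11:00, 11:30-12:00, 15:30-19:00.
Pablo ∩ Bashir ∩ Bianca ∩ Gita: 10:30-11:00, 15:30-18:00.
Those are the intersection windows.
Summing the common windows: 30 + 150 = 180 minutes.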